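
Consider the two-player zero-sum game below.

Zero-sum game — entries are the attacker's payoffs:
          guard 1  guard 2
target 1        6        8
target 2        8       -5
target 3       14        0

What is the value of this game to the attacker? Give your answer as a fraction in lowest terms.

7

Row target 2 is strictly dominated by row target 3, so the attacker never plays it.
The remaining 2×2 game on (target 1, target 3) × (guard 1, guard 2) has no saddle point. Let the attacker play target 1 with probability p; indifference gives 6p + 14(1−p) = 8p, so p = 7/8.
Similarly the defender's optimal q on guard 1 is 1/2, and the value is 6·(1/2) + (8)·(1/2) = 7.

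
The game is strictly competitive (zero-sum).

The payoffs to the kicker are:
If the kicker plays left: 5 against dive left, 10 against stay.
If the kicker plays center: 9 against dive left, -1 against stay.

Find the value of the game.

19/3

Row minima are 5 and -1, so the kicker's maximin is 5; column maxima are 9 and 10, so the goalkeeper's minimax is 9. These differ, so the equilibrium is in mixed strategies.
Let the kicker play left with probability p. The goalkeeper is indifferent when 5p + 9(1−p) = 10p − (1−p), giving p = 2/3.
Let the goalkeeper play dive left with probability q. The kicker is indifferent when 5q + 10(1−q) = 9q − (1−q), giving q = 11/15.
The value is 5·(11/15) + (10)·(4/15) = 19/3.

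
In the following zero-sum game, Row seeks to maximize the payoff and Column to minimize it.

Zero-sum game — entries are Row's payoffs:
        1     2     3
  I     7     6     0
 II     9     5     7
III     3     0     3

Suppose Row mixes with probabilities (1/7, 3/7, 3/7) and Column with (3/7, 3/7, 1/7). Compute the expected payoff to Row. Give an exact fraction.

Against (3/7, 3/7, 1/7), each row's expected payoff is I: 39/7; II: 7; III: 12/7.
Taking the (1/7, 3/7, 3/7)-weighted average: (1/7)·(39/7) + (3/7)·(7) + (3/7)·(12/7) = 222/49.

222/49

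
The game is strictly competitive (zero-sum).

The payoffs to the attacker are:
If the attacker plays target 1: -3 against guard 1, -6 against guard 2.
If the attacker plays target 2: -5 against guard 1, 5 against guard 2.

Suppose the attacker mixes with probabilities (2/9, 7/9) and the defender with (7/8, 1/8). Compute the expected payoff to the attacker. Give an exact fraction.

Against (7/8, 1/8), each row's expected payoff is target 1: -27/8; target 2: -15/4.
Taking the (2/9, 7/9)-weighted average: (2/9)·(-27/8) + (7/9)·(-15/4) = -11/3.

-11/3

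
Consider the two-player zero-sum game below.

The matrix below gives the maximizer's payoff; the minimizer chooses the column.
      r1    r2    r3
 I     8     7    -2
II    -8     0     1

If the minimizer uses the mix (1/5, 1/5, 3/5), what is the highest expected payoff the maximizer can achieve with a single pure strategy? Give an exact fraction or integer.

9/5

I: (8)·(1/5) + (7)·(1/5) + (-2)·(3/5) = 9/5.
II: (-8)·(1/5) + (0)·(1/5) + (1)·(3/5) = -1.
The best pure response is I with expected payoff 9/5.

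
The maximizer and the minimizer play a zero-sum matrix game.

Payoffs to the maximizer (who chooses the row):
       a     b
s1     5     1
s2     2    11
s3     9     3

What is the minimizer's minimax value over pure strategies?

9

The worst case (largest entry) in each column is a: 9, b: 11.
The best (smallest) of these is 9.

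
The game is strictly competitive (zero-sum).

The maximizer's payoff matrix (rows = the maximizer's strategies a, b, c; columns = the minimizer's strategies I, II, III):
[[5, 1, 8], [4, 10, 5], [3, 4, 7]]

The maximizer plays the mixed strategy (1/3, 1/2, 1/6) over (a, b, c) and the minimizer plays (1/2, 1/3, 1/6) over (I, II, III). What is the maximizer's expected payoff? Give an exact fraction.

185/36

Against (1/2, 1/3, 1/6), each row's expected payoff is a: 25/6; b: 37/6; c: 4.
Taking the (1/3, 1/2, 1/6)-weighted average: (1/3)·(25/6) + (1/2)·(37/6) + (1/6)·(4) = 185/36.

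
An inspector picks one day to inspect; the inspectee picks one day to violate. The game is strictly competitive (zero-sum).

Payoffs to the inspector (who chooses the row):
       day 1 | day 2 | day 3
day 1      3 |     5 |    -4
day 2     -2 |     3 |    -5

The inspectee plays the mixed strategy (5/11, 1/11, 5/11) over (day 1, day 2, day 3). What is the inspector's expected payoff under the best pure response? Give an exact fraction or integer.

day 1: (3)·(5/11) + (5)·(1/11) + (-4)·(5/11) = 0.
day 2: (-2)·(5/11) + (3)·(1/11) + (-5)·(5/11) = -32/11.
The best pure response is day 1 with expected payoff 0.

0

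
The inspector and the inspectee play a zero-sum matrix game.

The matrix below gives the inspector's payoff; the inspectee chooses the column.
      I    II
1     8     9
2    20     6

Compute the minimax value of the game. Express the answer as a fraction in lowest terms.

Row minima are 8 and 6, so the inspector's maximin is 8; column maxima are 20 and 9, so the inspectee's minimax is 9. These differ, so the equilibrium is in mixed strategies.
Let the inspector play 1 with probability p. The inspectee is indifferent when 8p + 20(1−p) = 9p + 6(1−p), giving p = 14/15.
Let the inspectee play I with probability q. The inspector is indifferent when 8q + 9(1−q) = 20q + 6(1−q), giving q = 1/5.
The value is 8·(1/5) + (9)·(4/5) = 44/5.

44/5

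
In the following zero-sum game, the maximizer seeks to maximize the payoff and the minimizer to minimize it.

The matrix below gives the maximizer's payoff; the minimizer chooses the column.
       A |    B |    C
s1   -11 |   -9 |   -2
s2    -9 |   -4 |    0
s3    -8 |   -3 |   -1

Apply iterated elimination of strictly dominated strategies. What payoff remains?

-8

Row s1 is strictly dominated by row s2 (-9>-11, -4>-9, 0>-2); eliminate s1.
Column C is strictly dominated by A for the minimizer (-9<0, -8<-1); eliminate C.
Row s2 is strictly dominated by row s3 (-8>-9, -3>-4); eliminate s2.
Column B is strictly dominated by A for the minimizer (-8<-3); eliminate B.
Only (s3, A) remains, with payoff -8.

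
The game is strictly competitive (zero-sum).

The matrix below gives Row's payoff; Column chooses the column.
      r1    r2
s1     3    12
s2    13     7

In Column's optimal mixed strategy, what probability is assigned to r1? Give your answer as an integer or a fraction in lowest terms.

1/3

Row minima are 3 and 7, so Row's maximin is 7; column maxima are 13 and 12, so Column's minimax is 12. These differ, so the equilibrium is in mixed strategies.
Let Column play r1 with probability q. Row is indifferent when 3q + 12(1−q) = 13q + 7(1−q), giving q = 1/3.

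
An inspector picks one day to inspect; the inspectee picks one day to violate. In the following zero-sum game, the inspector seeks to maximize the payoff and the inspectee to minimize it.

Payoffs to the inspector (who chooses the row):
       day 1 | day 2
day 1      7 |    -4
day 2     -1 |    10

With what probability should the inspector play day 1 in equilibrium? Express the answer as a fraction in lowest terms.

1/2

Row minima are -4 and -1, so the inspector's maximin is -1; column maxima are 7 and 10, so the inspectee's minimax is 7. These differ, so the equilibrium is in mixed strategies.
Let the inspector play day 1 with probability p. The inspectee is indifferent when 7p − (1−p) = −4p + 10(1−p), giving p = 1/2.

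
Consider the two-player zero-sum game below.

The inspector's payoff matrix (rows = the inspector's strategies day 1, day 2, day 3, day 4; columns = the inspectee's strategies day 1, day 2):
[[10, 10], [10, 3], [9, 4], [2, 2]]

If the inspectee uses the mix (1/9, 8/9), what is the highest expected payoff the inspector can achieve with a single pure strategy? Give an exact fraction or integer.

10

day 1: (10)·(1/9) + (10)·(8/9) = 10.
day 2: (10)·(1/9) + (3)·(8/9) = 34/9.
day 3: (9)·(1/9) + (4)·(8/9) = 41/9.
day 4: (2)·(1/9) + (2)·(8/9) = 2.
The best pure response is day 1 with expected payoff 10.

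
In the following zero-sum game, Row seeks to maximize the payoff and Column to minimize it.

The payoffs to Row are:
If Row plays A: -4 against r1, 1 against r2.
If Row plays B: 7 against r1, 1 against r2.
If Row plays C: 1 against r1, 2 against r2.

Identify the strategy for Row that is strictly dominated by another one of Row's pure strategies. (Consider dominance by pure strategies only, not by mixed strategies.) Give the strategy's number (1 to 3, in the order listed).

1

Compare A with C: 1 > -4, 2 > 1.
So C strictly dominates A for Row; A is strictly dominated.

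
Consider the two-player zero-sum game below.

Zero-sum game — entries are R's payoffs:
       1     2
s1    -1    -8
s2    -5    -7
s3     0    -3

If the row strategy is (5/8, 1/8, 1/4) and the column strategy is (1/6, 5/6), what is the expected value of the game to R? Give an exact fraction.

-275/48

Against (1/6, 5/6), each row's expected payoff is s1: -41/6; s2: -20/3; s3: -5/2.
Taking the (5/8, 1/8, 1/4)-weighted average: (5/8)·(-41/6) + (1/8)·(-20/3) + (1/4)·(-5/2) = -275/48.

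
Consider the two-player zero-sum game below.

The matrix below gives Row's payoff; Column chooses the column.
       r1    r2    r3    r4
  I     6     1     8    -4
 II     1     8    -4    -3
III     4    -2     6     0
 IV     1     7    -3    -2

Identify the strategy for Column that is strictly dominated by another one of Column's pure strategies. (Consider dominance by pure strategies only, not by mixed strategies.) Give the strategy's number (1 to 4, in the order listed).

Column prefers columns that give Row less. Compare r1 with r4: -4 < 6, -3 < 1, 0 < 4, -2 < 1.
So r4 strictly dominates r1 for Column; r1 is strictly dominated.

1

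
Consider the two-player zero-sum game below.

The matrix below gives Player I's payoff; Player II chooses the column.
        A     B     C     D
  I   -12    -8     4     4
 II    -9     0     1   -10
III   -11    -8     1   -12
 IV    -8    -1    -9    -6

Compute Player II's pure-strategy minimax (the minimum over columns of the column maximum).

-8

The worst case (largest entry) in each column is A: -8, B: 0, C: 4, D: 4.
The best (smallest) of these is -8.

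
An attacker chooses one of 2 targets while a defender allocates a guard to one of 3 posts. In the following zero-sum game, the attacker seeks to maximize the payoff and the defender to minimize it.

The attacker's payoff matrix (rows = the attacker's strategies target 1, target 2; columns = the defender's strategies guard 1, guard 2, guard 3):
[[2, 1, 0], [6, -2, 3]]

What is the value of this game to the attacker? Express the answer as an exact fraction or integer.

1/2

Column guard 1 is strictly dominated by guard 3 for the defender (it gives the attacker more in every row).
The remaining 2×2 game on (target 1, target 2) × (guard 2, guard 3) has no saddle point. Let the attacker play target 1 with probability p; indifference gives p − 2(1−p) = 3(1−p), so p = 5/6.
Similarly the defender's optimal q on guard 2 is 1/2, and the value is 1·(1/2) + (0)·(1/2) = 1/2.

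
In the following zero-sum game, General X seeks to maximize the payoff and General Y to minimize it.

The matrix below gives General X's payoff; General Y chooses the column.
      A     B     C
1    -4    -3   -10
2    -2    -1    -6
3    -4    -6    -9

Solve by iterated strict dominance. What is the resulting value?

Column B is strictly dominated by C for General Y (-10<-3, -6<-1, -9<-6); eliminate B.
Row 3 is strictly dominated by row 2 (-2>-4, -6>-9); eliminate 3.
Row 1 is strictly dominated by row 2 (-2>-4, -6>-10); eliminate 1.
Column A is strictly dominated by C for General Y (-6<-2); eliminate A.
Only (2, C) remains, with payoff -6.

-6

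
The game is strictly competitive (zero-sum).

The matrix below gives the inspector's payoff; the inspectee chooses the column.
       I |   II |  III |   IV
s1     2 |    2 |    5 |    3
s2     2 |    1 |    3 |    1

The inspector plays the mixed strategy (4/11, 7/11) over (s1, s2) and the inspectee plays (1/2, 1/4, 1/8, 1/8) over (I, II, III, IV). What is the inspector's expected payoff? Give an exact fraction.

89/44

Against (1/2, 1/4, 1/8, 1/8), each row's expected payoff is s1: 5/2; s2: 7/4.
Taking the (4/11, 7/11)-weighted average: (4/11)·(5/2) + (7/11)·(7/4) = 89/44.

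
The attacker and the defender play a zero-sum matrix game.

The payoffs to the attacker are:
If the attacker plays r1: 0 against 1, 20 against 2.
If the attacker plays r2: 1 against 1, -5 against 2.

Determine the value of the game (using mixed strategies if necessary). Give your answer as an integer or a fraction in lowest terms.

Row minima are 0 and -5, so the attacker's maximin is 0; column maxima are 1 and 20, so the defender's minimax is 1. These differ, so the equilibrium is in mixed strategies.
Let the attacker play r1 with probability p. The defender is indifferent when (1−p) = 20p − 5(1−p), giving p = 3/13.
Let the defender play 1 with probability q. The attacker is indifferent when 20(1−q) = q − 5(1−q), giving q = 25/26.
The value is 0·(25/26) + (20)·(1/26) = 10/13.

10/13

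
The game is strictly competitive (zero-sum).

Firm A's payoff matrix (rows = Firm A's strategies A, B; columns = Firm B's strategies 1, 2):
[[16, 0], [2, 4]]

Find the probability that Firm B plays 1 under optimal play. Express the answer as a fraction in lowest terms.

Row minima are 0 and 2, so Firm A's maximin is 2; column maxima are 16 and 4, so Firm B's minimax is 4. These differ, so the equilibrium is in mixed strategies.
Let Firm B play 1 with probability q. Firm A is indifferent when 16q = 2q + 4(1−q), giving q = 2/9.

2/9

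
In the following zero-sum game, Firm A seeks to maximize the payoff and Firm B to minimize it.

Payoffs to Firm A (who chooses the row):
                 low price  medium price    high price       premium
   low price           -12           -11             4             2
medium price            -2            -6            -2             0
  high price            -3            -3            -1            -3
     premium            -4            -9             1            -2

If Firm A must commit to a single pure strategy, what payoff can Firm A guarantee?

-3

The worst-case payoff for each row is low price: -12, medium price: -6, high price: -3, premium: -9.
The best of these is -3.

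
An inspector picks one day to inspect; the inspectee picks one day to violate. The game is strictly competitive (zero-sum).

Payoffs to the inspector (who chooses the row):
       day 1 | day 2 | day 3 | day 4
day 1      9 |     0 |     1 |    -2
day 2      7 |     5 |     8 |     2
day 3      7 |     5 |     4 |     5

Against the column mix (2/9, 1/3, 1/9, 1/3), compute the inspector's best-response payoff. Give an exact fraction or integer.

16/3

day 1: (9)·(2/9) + (0)·(1/3) + (1)·(1/9) + (-2)·(1/3) = 13/9.
day 2: (7)·(2/9) + (5)·(1/3) + (8)·(1/9) + (2)·(1/3) = 43/9.
day 3: (7)·(2/9) + (5)·(1/3) + (4)·(1/9) + (5)·(1/3) = 16/3.
The best pure response is day 3 with expected payoff 16/3.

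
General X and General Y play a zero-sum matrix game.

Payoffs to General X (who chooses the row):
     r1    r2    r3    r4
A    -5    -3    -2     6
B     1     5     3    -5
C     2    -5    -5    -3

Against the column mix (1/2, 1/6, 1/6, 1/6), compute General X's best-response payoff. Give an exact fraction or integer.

A: (-5)·(1/2) + (-3)·(1/6) + (-2)·(1/6) + (6)·(1/6) = -7/3.
B: (1)·(1/2) + (5)·(1/6) + (3)·(1/6) + (-5)·(1/6) = 1.
C: (2)·(1/2) + (-5)·(1/6) + (-5)·(1/6) + (-3)·(1/6) = -7/6.
The best pure response is B with expected payoff 1.

1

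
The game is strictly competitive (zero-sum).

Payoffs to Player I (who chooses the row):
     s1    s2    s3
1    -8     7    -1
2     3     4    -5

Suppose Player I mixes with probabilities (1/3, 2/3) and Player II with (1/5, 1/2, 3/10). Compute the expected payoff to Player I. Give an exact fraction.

Against (1/5, 1/2, 3/10), each row's expected payoff is 1: 8/5; 2: 11/10.
Taking the (1/3, 2/3)-weighted average: (1/3)·(8/5) + (2/3)·(11/10) = 19/15.

19/15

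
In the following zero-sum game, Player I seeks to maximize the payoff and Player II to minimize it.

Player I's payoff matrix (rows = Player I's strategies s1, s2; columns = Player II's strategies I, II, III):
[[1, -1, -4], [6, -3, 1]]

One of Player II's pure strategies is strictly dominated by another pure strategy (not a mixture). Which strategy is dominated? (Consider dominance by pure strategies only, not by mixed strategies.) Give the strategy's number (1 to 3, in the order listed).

1

Player II prefers columns that give Player I less. Compare I with II: -1 < 1, -3 < 6.
So II strictly dominates I for Player II; I is strictly dominated.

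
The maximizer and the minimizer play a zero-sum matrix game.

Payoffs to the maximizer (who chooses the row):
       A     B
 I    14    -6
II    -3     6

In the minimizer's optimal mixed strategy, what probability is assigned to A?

Row minima are -6 and -3, so the maximizer's maximin is -3; column maxima are 14 and 6, so the minimizer's minimax is 6. These differ, so the equilibrium is in mixed strategies.
Let the minimizer play A with probability q. The maximizer is indifferent when 14q − 6(1−q) = −3q + 6(1−q), giving q = 12/29.

12/29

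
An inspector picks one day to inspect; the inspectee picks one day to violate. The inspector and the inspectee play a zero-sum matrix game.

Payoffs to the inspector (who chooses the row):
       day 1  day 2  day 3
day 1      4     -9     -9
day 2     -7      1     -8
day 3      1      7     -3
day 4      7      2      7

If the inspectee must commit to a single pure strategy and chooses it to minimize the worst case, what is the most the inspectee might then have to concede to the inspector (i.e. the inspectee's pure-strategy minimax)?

7

The worst case (largest entry) in each column is day 1: 7, day 2: 7, day 3: 7.
The best (smallest) of these is 7.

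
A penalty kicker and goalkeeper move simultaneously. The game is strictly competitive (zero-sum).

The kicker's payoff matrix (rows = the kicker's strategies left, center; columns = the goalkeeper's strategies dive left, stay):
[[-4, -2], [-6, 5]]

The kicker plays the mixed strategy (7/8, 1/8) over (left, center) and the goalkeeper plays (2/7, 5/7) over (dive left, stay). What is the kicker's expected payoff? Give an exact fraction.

-113/56

Against (2/7, 5/7), each row's expected payoff is left: -18/7; center: 13/7.
Taking the (7/8, 1/8)-weighted average: (7/8)·(-18/7) + (1/8)·(13/7) = -113/56.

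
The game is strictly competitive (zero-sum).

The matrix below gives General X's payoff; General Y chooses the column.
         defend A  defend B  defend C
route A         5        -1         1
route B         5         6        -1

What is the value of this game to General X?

Column defend A is strictly dominated by defend C for General Y (it gives General X more in every row).
The remaining 2×2 game on (route A, route B) × (defend B, defend C) has no saddle point. Let General X play route A with probability p; indifference gives −p + 6(1−p) = p − (1−p), so p = 7/9.
Similarly General Y's optimal q on defend B is 2/9, and the value is -1·(2/9) + (1)·(7/9) = 5/9.

5/9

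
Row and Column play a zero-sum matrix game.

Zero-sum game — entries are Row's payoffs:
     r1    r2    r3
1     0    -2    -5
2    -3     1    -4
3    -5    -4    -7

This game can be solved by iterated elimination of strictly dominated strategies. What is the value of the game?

-4

Row 3 is strictly dominated by row 1 (0>-5, -2>-4, -5>-7); eliminate 3.
Column r1 is strictly dominated by r3 for Column (-5<0, -4<-3); eliminate r1.
Column r2 is strictly dominated by r3 for Column (-5<-2, -4<1); eliminate r2.
Row 1 is strictly dominated by row 2 (-4>-5); eliminate 1.
Only (2, r3) remains, with payoff -4.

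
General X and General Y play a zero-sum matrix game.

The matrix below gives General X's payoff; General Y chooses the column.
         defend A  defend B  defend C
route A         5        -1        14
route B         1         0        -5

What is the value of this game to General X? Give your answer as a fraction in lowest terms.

-1/4

Column defend A is strictly dominated by defend B for General Y (it gives General X more in every row).
The remaining 2×2 game on (route A, route B) × (defend B, defend C) has no saddle point. Let General X play route A with probability p; indifference gives −p = 14p − 5(1−p), so p = 1/4.
Similarly General Y's optimal q on defend B is 19/20, and the value is -1·(19/20) + (14)·(1/20) = -1/4.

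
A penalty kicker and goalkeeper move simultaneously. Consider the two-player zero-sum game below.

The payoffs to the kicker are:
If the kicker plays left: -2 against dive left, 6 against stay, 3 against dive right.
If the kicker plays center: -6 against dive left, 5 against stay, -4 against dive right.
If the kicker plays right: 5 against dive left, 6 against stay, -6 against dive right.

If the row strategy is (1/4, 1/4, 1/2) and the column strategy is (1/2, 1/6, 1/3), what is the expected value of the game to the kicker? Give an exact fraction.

1/8

Against (1/2, 1/6, 1/3), each row's expected payoff is left: 1; center: -7/2; right: 3/2.
Taking the (1/4, 1/4, 1/2)-weighted average: (1/4)·(1) + (1/4)·(-7/2) + (1/2)·(3/2) = 1/8.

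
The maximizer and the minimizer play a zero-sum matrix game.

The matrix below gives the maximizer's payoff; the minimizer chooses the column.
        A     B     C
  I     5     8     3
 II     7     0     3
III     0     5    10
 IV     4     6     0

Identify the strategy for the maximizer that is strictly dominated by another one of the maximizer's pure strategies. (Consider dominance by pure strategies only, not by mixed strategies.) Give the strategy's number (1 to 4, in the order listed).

Compare IV with I: 5 > 4, 8 > 6, 3 > 0.
So I strictly dominates IV for the maximizer; IV is strictly dominated.

4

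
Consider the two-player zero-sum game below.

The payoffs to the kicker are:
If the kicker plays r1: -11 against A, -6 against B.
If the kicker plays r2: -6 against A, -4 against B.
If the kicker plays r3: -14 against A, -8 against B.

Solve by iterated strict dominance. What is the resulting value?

-6

Row r3 is strictly dominated by row r1 (-11>-14, -6>-8); eliminate r3.
Column B is strictly dominated by A for the goalkeeper (-11<-6, -6<-4); eliminate B.
Row r1 is strictly dominated by row r2 (-6>-11); eliminate r1.
Only (r2, A) remains, with payoff -6.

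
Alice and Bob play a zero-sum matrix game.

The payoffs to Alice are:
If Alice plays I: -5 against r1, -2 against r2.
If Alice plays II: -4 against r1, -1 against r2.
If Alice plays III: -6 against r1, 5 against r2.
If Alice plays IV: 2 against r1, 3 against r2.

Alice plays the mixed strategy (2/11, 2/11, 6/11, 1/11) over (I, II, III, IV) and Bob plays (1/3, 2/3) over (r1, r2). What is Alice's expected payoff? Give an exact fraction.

Against (1/3, 2/3), each row's expected payoff is I: -3; II: -2; III: 4/3; IV: 8/3.
Taking the (2/11, 2/11, 6/11, 1/11)-weighted average: (2/11)·(-3) + (2/11)·(-2) + (6/11)·(4/3) + (1/11)·(8/3) = 2/33.

2/33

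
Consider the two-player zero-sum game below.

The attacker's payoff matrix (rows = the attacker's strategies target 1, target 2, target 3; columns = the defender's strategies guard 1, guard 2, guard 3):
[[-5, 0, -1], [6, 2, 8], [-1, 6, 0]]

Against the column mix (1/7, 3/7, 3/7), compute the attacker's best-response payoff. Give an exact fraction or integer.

target 1: (-5)·(1/7) + (0)·(3/7) + (-1)·(3/7) = -8/7.
target 2: (6)·(1/7) + (2)·(3/7) + (8)·(3/7) = 36/7.
target 3: (-1)·(1/7) + (6)·(3/7) + (0)·(3/7) = 17/7.
The best pure response is target 2 with expected payoff 36/7.

36/7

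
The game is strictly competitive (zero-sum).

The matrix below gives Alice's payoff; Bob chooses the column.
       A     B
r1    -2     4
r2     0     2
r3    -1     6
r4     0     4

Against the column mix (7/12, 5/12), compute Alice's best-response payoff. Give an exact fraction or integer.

23/12

r1: (-2)·(7/12) + (4)·(5/12) = 1/2.
r2: (0)·(7/12) + (2)·(5/12) = 5/6.
r3: (-1)·(7/12) + (6)·(5/12) = 23/12.
r4: (0)·(7/12) + (4)·(5/12) = 5/3.
The best pure response is r3 with expected payoff 23/12.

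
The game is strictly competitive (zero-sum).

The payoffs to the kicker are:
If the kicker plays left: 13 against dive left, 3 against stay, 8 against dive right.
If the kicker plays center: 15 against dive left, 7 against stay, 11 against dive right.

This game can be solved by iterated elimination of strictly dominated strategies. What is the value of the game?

Column dive right is strictly dominated by stay for the goalkeeper (3<8, 7<11); eliminate dive right.
Row left is strictly dominated by row center (15>13, 7>3); eliminate left.
Column dive left is strictly dominated by stay for the goalkeeper (7<15); eliminate dive left.
Only (center, stay) remains, with payoff 7.

7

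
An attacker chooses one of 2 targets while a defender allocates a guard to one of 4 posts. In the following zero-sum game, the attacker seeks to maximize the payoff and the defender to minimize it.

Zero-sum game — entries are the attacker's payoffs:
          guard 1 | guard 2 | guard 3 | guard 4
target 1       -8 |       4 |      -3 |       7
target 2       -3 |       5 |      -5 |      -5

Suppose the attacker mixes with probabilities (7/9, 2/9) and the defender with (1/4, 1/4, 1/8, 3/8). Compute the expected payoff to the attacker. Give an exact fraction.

19/36

Against (1/4, 1/4, 1/8, 3/8), each row's expected payoff is target 1: 5/4; target 2: -2.
Taking the (7/9, 2/9)-weighted average: (7/9)·(5/4) + (2/9)·(-2) = 19/36.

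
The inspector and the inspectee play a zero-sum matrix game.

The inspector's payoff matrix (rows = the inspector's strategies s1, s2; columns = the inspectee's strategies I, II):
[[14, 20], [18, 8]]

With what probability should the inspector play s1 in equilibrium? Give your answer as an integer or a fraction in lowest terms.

5/8

Row minima are 14 and 8, so the inspector's maximin is 14; column maxima are 18 and 20, so the inspectee's minimax is 18. These differ, so the equilibrium is in mixed strategies.
Let the inspector play s1 with probability p. The inspectee is indifferent when 14p + 18(1−p) = 20p + 8(1−p), giving p = 5/8.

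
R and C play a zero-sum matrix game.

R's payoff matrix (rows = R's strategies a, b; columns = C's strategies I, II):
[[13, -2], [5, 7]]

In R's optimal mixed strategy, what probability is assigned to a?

Row minima are -2 and 5, so R's maximin is 5; column maxima are 13 and 7, so C's minimax is 7. These differ, so the equilibrium is in mixed strategies.
Let R play a with probability p. C is indifferent when 13p + 5(1−p) = −2p + 7(1−p), giving p = 2/17.

2/17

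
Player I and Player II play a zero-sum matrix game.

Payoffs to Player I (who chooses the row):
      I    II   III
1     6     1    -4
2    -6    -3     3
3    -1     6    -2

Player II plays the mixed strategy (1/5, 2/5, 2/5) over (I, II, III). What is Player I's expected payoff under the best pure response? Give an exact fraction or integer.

1: (6)·(1/5) + (1)·(2/5) + (-4)·(2/5) = 0.
2: (-6)·(1/5) + (-3)·(2/5) + (3)·(2/5) = -6/5.
3: (-1)·(1/5) + (6)·(2/5) + (-2)·(2/5) = 7/5.
The best pure response is 3 with expected payoff 7/5.

7/5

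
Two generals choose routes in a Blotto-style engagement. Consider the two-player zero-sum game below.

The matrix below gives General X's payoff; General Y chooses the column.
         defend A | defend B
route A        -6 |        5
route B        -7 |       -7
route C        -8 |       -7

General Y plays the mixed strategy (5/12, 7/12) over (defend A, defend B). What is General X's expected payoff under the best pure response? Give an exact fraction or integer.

5/12

route A: (-6)·(5/12) + (5)·(7/12) = 5/12.
route B: (-7)·(5/12) + (-7)·(7/12) = -7.
route C: (-8)·(5/12) + (-7)·(7/12) = -89/12.
The best pure response is route A with expected payoff 5/12.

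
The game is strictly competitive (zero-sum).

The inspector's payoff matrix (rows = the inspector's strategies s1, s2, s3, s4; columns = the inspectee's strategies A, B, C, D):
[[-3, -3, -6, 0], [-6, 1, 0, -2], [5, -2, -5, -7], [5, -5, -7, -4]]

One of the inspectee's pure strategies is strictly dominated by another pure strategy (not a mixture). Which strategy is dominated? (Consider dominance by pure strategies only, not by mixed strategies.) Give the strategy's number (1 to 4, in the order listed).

The inspectee prefers columns that give the inspector less. Compare B with C: -6 < -3, 0 < 1, -5 < -2, -7 < -5.
So C strictly dominates B for the inspectee; B is strictly dominated.

2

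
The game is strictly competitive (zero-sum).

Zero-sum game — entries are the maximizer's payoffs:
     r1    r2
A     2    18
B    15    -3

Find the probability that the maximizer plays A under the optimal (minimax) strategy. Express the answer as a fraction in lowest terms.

Row minima are 2 and -3, so the maximizer's maximin is 2; column maxima are 15 and 18, so the minimizer's minimax is 15. These differ, so the equilibrium is in mixed strategies.
Let the maximizer play A with probability p. The minimizer is indifferent when 2p + 15(1−p) = 18p − 3(1−p), giving p = 9/17.

9/17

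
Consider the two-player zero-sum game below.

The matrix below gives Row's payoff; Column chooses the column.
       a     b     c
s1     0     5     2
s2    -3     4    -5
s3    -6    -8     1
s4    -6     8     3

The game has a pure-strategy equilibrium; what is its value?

Row minima: 0, -5, -8, -6 → Row's maximin is 0.
Column maxima: 0, 8, 3 → Column's minimax is 0.
They coincide at (s1, a), so the value is 0.

0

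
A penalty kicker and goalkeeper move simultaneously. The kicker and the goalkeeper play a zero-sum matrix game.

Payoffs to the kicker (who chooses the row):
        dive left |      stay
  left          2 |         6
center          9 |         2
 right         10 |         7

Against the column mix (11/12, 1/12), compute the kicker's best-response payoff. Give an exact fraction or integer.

39/4

left: (2)·(11/12) + (6)·(1/12) = 7/3.
center: (9)·(11/12) + (2)·(1/12) = 101/12.
right: (10)·(11/12) + (7)·(1/12) = 39/4.
The best pure response is right with expected payoff 39/4.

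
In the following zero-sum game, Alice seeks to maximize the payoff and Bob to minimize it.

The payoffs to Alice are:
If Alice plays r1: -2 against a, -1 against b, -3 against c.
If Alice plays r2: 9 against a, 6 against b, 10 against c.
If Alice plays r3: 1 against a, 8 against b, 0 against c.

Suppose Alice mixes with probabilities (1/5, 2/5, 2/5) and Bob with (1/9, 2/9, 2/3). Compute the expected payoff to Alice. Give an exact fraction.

58/15

Against (1/9, 2/9, 2/3), each row's expected payoff is r1: -22/9; r2: 9; r3: 17/9.
Taking the (1/5, 2/5, 2/5)-weighted average: (1/5)·(-22/9) + (2/5)·(9) + (2/5)·(17/9) = 58/15.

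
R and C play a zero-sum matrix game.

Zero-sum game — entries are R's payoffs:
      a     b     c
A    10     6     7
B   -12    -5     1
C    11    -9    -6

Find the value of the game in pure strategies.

Row minima: 6, -12, -9 → R's maximin is 6.
Column maxima: 11, 6, 7 → C's minimax is 6.
They coincide at (A, b), so the value is 6.

6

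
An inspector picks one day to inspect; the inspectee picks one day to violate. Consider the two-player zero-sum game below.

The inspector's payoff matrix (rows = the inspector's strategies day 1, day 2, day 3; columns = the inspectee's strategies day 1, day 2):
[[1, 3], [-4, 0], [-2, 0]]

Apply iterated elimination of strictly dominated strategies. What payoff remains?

1

Row day 3 is strictly dominated by row day 1 (1>-2, 3>0); eliminate day 3.
Row day 2 is strictly dominated by row day 1 (1>-4, 3>0); eliminate day 2.
Column day 2 is strictly dominated by day 1 for the inspectee (1<3); eliminate day 2.
Only (day 1, day 1) remains, with payoff 1.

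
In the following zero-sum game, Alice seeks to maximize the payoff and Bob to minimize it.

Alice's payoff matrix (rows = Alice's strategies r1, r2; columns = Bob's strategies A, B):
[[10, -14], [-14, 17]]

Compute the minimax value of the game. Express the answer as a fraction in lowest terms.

Row minima are -14 and -14, so Alice's maximin is -14; column maxima are 10 and 17, so Bob's minimax is 10. These differ, so the equilibrium is in mixed strategies.
Let Alice play r1 with probability p. Bob is indifferent when 10p − 14(1−p) = −14p + 17(1−p), giving p = 31/55.
Let Bob play A with probability q. Alice is indifferent when 10q − 14(1−q) = −14q + 17(1−q), giving q = 31/55.
The value is 10·(31/55) + (-14)·(24/55) = -26/55.

-26/55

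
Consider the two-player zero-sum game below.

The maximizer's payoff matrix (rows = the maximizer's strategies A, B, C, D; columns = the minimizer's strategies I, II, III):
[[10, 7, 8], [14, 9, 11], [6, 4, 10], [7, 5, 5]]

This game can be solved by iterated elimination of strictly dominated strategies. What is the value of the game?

9

Column I is strictly dominated by II for the minimizer (7<10, 9<14, 4<6, 5<7); eliminate I.
Row A is strictly dominated by row B (9>7, 11>8); eliminate A.
Row D is strictly dominated by row B (9>5, 11>5); eliminate D.
Column III is strictly dominated by II for the minimizer (9<11, 4<10); eliminate III.
Row C is strictly dominated by row B (9>4); eliminate C.
Only (B, II) remains, with payoff 9.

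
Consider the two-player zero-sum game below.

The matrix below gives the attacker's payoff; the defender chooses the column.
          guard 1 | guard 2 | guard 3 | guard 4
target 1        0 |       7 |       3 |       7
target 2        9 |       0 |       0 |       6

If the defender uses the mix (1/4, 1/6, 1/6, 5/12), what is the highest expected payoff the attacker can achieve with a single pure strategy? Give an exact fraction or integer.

target 1: (0)·(1/4) + (7)·(1/6) + (3)·(1/6) + (7)·(5/12) = 55/12.
target 2: (9)·(1/4) + (0)·(1/6) + (0)·(1/6) + (6)·(5/12) = 19/4.
The best pure response is target 2 with expected payoff 19/4.

19/4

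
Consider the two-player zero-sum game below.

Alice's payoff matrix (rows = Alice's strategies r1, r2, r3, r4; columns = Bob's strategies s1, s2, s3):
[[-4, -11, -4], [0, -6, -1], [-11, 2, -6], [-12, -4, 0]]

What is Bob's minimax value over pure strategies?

0

The worst case (largest entry) in each column is s1: 0, s2: 2, s3: 0.
The best (smallest) of these is 0.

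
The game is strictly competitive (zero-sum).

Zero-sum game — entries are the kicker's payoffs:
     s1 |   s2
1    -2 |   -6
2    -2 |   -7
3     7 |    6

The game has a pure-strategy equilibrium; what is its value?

6

Row minima: -6, -7, 6 → the kicker's maximin is 6.
Column maxima: 7, 6 → the goalkeeper's minimax is 6.
They coincide at (3, s2), so the value is 6.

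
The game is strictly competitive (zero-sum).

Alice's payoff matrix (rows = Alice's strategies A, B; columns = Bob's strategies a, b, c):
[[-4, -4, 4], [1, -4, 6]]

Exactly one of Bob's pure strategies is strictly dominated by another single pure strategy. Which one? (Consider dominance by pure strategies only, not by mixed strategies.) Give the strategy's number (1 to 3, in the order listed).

3

Bob prefers columns that give Alice less. Compare c with a: -4 < 4, 1 < 6.
So a strictly dominates c for Bob; c is strictly dominated.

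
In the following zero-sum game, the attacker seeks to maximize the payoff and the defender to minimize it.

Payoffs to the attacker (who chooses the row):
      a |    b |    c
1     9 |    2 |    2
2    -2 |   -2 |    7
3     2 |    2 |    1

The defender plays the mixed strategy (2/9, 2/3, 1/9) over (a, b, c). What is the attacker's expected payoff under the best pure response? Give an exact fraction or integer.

32/9

1: (9)·(2/9) + (2)·(2/3) + (2)·(1/9) = 32/9.
2: (-2)·(2/9) + (-2)·(2/3) + (7)·(1/9) = -1.
3: (2)·(2/9) + (2)·(2/3) + (1)·(1/9) = 17/9.
The best pure response is 1 with expected payoff 32/9.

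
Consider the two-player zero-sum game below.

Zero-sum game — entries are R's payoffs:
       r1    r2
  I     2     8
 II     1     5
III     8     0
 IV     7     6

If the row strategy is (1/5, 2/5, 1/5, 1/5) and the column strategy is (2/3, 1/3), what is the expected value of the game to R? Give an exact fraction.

Against (2/3, 1/3), each row's expected payoff is I: 4; II: 7/3; III: 16/3; IV: 20/3.
Taking the (1/5, 2/5, 1/5, 1/5)-weighted average: (1/5)·(4) + (2/5)·(7/3) + (1/5)·(16/3) + (1/5)·(20/3) = 62/15.

62/15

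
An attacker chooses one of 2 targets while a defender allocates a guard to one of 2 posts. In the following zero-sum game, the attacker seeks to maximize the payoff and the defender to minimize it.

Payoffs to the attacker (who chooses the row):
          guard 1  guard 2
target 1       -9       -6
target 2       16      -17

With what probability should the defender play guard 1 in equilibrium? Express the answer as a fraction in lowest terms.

11/36

Row minima are -9 and -17, so the attacker's maximin is -9; column maxima are 16 and -6, so the defender's minimax is -6. These differ, so the equilibrium is in mixed strategies.
Let the defender play guard 1 with probability q. The attacker is indifferent when −9q − 6(1−q) = 16q − 17(1−q), giving q = 11/36.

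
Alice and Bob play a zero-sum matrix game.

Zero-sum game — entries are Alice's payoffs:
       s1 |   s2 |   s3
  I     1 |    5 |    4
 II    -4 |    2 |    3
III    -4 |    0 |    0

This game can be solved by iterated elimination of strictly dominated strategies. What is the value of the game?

1

Row III is strictly dominated by row I (1>-4, 5>0, 4>0); eliminate III.
Row II is strictly dominated by row I (1>-4, 5>2, 4>3); eliminate II.
Column s2 is strictly dominated by s1 for Bob (1<5); eliminate s2.
Column s3 is strictly dominated by s1 for Bob (1<4); eliminate s3.
Only (I, s1) remains, with payoff 1.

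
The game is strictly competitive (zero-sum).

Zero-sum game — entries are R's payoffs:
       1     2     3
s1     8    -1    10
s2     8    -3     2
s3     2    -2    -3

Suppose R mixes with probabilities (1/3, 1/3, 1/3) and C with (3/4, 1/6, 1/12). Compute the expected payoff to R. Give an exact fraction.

Against (3/4, 1/6, 1/12), each row's expected payoff is s1: 20/3; s2: 17/3; s3: 11/12.
Taking the (1/3, 1/3, 1/3)-weighted average: (1/3)·(20/3) + (1/3)·(17/3) + (1/3)·(11/12) = 53/12.

53/12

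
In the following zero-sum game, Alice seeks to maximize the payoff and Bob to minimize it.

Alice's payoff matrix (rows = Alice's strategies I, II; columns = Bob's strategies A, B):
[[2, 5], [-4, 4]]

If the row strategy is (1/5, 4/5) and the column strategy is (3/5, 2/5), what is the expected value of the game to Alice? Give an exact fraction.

0

Against (3/5, 2/5), each row's expected payoff is I: 16/5; II: -4/5.
Taking the (1/5, 4/5)-weighted average: (1/5)·(16/5) + (4/5)·(-4/5) = 0.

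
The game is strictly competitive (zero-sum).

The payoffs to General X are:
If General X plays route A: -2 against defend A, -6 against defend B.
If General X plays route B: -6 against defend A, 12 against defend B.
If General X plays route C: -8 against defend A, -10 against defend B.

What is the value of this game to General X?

Row route C is strictly dominated by row route A, so General X never plays it.
The remaining 2×2 game on (route A, route B) × (defend A, defend B) has no saddle point. Let General X play route A with probability p; indifference gives −2p − 6(1−p) = −6p + 12(1−p), so p = 9/11.
Similarly General Y's optimal q on defend A is 9/11, and the value is -2·(9/11) + (-6)·(2/11) = -30/11.

-30/11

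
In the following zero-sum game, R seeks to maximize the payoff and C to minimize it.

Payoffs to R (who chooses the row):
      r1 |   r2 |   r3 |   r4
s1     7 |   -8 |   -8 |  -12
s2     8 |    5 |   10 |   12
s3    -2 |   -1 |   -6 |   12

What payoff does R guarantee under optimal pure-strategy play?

Row minima: -12, 5, -6 → R's maximin is 5.
Column maxima: 8, 5, 10, 12 → C's minimax is 5.
They coincide at (s2, r2), so the value is 5.

5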